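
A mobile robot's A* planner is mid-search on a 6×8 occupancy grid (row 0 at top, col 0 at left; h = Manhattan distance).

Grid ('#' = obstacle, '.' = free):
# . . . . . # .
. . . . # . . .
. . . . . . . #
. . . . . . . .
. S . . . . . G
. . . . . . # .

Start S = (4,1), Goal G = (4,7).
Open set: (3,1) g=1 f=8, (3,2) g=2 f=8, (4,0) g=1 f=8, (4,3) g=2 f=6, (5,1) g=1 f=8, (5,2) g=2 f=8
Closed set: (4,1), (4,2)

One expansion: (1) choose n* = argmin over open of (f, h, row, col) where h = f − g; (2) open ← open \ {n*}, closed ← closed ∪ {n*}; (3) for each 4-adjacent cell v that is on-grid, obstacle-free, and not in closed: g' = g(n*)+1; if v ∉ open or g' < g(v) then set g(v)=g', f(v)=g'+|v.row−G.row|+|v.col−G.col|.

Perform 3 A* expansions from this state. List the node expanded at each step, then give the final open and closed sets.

order=[(4,3) → (4,4) → (4,5)]; open=[(3,1) g=1 f=8, (3,2) g=2 f=8, (3,3) g=3 f=8, (3,4) g=4 f=8, (3,5) g=5 f=8, (4,0) g=1 f=8, (4,6) g=5 f=6, (5,1) g=1 f=8, (5,2) g=2 f=8, (5,3) g=3 f=8, (5,4) g=4 f=8, (5,5) g=5 f=8]; closed=[(4,1), (4,2), (4,3), (4,4), (4,5)]

step 1: expand (4,3) (f=6, h=4) → closed; open now [(3,1) g=1 f=8, (3,2) g=2 f=8, (3,3) g=3 f=8, (4,0) g=1 f=8, (4,4) g=3 f=6, (5,1) g=1 f=8, (5,2) g=2 f=8, (5,3) g=3 f=8]
step 2: expand (4,4) (f=6, h=3) → closed; open now [(3,1) g=1 f=8, (3,2) g=2 f=8, (3,3) g=3 f=8, (3,4) g=4 f=8, (4,0) g=1 f=8, (4,5) g=4 f=6, (5,1) g=1 f=8, (5,2) g=2 f=8, (5,3) g=3 f=8, (5,4) g=4 f=8]
step 3: expand (4,5) (f=6, h=2) → closed; open now [(3,1) g=1 f=8, (3,2) g=2 f=8, (3,3) g=3 f=8, (3,4) g=4 f=8, (3,5) g=5 f=8, (4,0) g=1 f=8, (4,6) g=5 f=6, (5,1) g=1 f=8, (5,2) g=2 f=8, (5,3) g=3 f=8, (5,4) g=4 f=8, (5,5) g=5 f=8]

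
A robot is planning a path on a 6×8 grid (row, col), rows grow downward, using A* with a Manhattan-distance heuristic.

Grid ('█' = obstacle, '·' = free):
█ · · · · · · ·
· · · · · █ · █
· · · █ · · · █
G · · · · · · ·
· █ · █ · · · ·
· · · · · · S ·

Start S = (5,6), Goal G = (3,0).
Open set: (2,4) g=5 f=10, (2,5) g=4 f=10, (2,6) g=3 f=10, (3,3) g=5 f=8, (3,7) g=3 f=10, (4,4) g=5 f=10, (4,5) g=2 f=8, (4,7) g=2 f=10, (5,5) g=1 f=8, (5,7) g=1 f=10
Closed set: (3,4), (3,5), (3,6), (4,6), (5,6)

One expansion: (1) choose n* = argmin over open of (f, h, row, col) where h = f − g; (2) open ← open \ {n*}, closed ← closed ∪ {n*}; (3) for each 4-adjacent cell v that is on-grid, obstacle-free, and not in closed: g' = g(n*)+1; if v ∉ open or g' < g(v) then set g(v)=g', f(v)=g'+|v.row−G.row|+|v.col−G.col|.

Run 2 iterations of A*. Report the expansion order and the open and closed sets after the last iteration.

step 1: expand (3,3) (f=8, h=3) → closed; open now [(2,4) g=5 f=10, (2,5) g=4 f=10, (2,6) g=3 f=10, (3,2) g=6 f=8, (3,7) g=3 f=10, (4,4) g=5 f=10, (4,5) g=2 f=8, (4,7) g=2 f=10, (5,5) g=1 f=8, (5,7) g=1 f=10]
step 2: expand (3,2) (f=8, h=2) → closed; open now [(2,2) g=7 f=10, (2,4) g=5 f=10, (2,5) g=4 f=10, (2,6) g=3 f=10, (3,1) g=7 f=8, (3,7) g=3 f=10, (4,2) g=7 f=10, (4,4) g=5 f=10, (4,5) g=2 f=8, (4,7) g=2 f=10, (5,5) g=1 f=8, (5,7) g=1 f=10]

order=[(3,3) → (3,2)]; open=[(2,2) g=7 f=10, (2,4) g=5 f=10, (2,5) g=4 f=10, (2,6) g=3 f=10, (3,1) g=7 f=8, (3,7) g=3 f=10, (4,2) g=7 f=10, (4,4) g=5 f=10, (4,5) g=2 f=8, (4,7) g=2 f=10, (5,5) g=1 f=8, (5,7) g=1 f=10]; closed=[(3,2), (3,3), (3,4), (3,5), (3,6), (4,6), (5,6)]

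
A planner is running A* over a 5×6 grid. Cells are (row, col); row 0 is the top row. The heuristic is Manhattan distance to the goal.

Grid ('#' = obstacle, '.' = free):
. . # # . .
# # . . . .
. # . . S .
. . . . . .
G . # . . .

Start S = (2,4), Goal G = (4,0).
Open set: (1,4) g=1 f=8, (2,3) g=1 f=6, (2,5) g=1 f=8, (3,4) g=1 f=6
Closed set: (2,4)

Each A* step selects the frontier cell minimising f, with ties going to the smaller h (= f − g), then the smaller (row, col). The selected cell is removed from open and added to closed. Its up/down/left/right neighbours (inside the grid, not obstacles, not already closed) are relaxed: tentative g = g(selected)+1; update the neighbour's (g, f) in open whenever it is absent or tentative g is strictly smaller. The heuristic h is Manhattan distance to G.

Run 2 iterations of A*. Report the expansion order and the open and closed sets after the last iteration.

order=[(2,3) → (2,2)]; open=[(1,2) g=3 f=8, (1,3) g=2 f=8, (1,4) g=1 f=8, (2,5) g=1 f=8, (3,2) g=3 f=6, (3,3) g=2 f=6, (3,4) g=1 f=6]; closed=[(2,2), (2,3), (2,4)]

step 1: expand (2,3) (f=6, h=5) → closed; open now [(1,3) g=2 f=8, (1,4) g=1 f=8, (2,2) g=2 f=6, (2,5) g=1 f=8, (3,3) g=2 f=6, (3,4) g=1 f=6]
step 2: expand (2,2) (f=6, h=4) → closed; open now [(1,2) g=3 f=8, (1,3) g=2 f=8, (1,4) g=1 f=8, (2,5) g=1 f=8, (3,2) g=3 f=6, (3,3) g=2 f=6, (3,4) g=1 f=6]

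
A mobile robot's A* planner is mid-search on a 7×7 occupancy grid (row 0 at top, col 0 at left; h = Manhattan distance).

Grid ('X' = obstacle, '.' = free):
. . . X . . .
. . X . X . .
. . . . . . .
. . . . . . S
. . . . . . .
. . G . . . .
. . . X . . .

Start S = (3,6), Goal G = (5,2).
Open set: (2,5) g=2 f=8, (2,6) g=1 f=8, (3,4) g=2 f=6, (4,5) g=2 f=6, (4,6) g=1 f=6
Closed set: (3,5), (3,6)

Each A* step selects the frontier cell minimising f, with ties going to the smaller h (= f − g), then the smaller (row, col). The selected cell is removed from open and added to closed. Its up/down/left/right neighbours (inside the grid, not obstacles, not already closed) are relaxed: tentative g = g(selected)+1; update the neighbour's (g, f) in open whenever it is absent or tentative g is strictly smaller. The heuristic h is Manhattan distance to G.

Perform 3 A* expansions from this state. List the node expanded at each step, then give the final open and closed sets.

step 1: expand (3,4) (f=6, h=4) → closed; open now [(2,4) g=3 f=8, (2,5) g=2 f=8, (2,6) g=1 f=8, (3,3) g=3 f=6, (4,4) g=3 f=6, (4,5) g=2 f=6, (4,6) g=1 f=6]
step 2: expand (3,3) (f=6, h=3) → closed; open now [(2,3) g=4 f=8, (2,4) g=3 f=8, (2,5) g=2 f=8, (2,6) g=1 f=8, (3,2) g=4 f=6, (4,3) g=4 f=6, (4,4) g=3 f=6, (4,5) g=2 f=6, (4,6) g=1 f=6]
step 3: expand (3,2) (f=6, h=2) → closed; open now [(2,2) g=5 f=8, (2,3) g=4 f=8, (2,4) g=3 f=8, (2,5) g=2 f=8, (2,6) g=1 f=8, (3,1) g=5 f=8, (4,2) g=5 f=6, (4,3) g=4 f=6, (4,4) g=3 f=6, (4,5) g=2 f=6, (4,6) g=1 f=6]

order=[(3,4) → (3,3) → (3,2)]; open=[(2,2) g=5 f=8, (2,3) g=4 f=8, (2,4) g=3 f=8, (2,5) g=2 f=8, (2,6) g=1 f=8, (3,1) g=5 f=8, (4,2) g=5 f=6, (4,3) g=4 f=6, (4,4) g=3 f=6, (4,5) g=2 f=6, (4,6) g=1 f=6]; closed=[(3,2), (3,3), (3,4), (3,5), (3,6)]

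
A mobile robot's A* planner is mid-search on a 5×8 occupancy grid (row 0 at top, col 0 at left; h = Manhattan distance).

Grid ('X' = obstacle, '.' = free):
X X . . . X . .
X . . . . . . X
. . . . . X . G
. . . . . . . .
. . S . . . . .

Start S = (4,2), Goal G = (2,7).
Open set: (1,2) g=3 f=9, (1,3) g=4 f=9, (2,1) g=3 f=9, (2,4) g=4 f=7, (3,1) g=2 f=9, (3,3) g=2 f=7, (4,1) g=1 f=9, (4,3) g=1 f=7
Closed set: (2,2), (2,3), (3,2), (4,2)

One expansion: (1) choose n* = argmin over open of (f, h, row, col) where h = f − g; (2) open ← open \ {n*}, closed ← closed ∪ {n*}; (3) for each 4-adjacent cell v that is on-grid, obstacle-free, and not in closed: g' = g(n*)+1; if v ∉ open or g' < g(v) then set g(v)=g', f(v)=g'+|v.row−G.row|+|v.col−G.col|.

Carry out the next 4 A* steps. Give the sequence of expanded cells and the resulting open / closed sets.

step 1: expand (2,4) (f=7, h=3) → closed; open now [(1,2) g=3 f=9, (1,3) g=4 f=9, (1,4) g=5 f=9, (2,1) g=3 f=9, (3,1) g=2 f=9, (3,3) g=2 f=7, (3,4) g=5 f=9, (4,1) g=1 f=9, (4,3) g=1 f=7]
step 2: expand (3,3) (f=7, h=5) → closed; open now [(1,2) g=3 f=9, (1,3) g=4 f=9, (1,4) g=5 f=9, (2,1) g=3 f=9, (3,1) g=2 f=9, (3,4) g=3 f=7, (4,1) g=1 f=9, (4,3) g=1 f=7]
step 3: expand (3,4) (f=7, h=4) → closed; open now [(1,2) g=3 f=9, (1,3) g=4 f=9, (1,4) g=5 f=9, (2,1) g=3 f=9, (3,1) g=2 f=9, (3,5) g=4 f=7, (4,1) g=1 f=9, (4,3) g=1 f=7, (4,4) g=4 f=9]
step 4: expand (3,5) (f=7, h=3) → closed; open now [(1,2) g=3 f=9, (1,3) g=4 f=9, (1,4) g=5 f=9, (2,1) g=3 f=9, (3,1) g=2 f=9, (3,6) g=5 f=7, (4,1) g=1 f=9, (4,3) g=1 f=7, (4,4) g=4 f=9, (4,5) g=5 f=9]

order=[(2,4) → (3,3) → (3,4) → (3,5)]; open=[(1,2) g=3 f=9, (1,3) g=4 f=9, (1,4) g=5 f=9, (2,1) g=3 f=9, (3,1) g=2 f=9, (3,6) g=5 f=7, (4,1) g=1 f=9, (4,3) g=1 f=7, (4,4) g=4 f=9, (4,5) g=5 f=9]; closed=[(2,2), (2,3), (2,4), (3,2), (3,3), (3,4), (3,5), (4,2)]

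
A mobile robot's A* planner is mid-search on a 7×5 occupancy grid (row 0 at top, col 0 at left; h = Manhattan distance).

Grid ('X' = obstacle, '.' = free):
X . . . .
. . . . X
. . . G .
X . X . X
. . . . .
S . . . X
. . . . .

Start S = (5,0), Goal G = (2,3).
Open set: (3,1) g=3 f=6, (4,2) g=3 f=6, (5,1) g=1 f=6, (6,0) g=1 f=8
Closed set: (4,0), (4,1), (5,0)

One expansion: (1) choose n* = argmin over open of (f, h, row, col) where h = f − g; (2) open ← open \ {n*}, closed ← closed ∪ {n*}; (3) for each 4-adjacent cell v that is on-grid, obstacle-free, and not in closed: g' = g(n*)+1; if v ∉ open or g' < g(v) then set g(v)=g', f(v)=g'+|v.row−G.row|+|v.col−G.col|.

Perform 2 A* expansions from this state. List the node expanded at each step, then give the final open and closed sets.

order=[(3,1) → (2,1)]; open=[(1,1) g=5 f=8, (2,0) g=5 f=8, (2,2) g=5 f=6, (4,2) g=3 f=6, (5,1) g=1 f=6, (6,0) g=1 f=8]; closed=[(2,1), (3,1), (4,0), (4,1), (5,0)]

step 1: expand (3,1) (f=6, h=3) → closed; open now [(2,1) g=4 f=6, (4,2) g=3 f=6, (5,1) g=1 f=6, (6,0) g=1 f=8]
step 2: expand (2,1) (f=6, h=2) → closed; open now [(1,1) g=5 f=8, (2,0) g=5 f=8, (2,2) g=5 f=6, (4,2) g=3 f=6, (5,1) g=1 f=6, (6,0) g=1 f=8]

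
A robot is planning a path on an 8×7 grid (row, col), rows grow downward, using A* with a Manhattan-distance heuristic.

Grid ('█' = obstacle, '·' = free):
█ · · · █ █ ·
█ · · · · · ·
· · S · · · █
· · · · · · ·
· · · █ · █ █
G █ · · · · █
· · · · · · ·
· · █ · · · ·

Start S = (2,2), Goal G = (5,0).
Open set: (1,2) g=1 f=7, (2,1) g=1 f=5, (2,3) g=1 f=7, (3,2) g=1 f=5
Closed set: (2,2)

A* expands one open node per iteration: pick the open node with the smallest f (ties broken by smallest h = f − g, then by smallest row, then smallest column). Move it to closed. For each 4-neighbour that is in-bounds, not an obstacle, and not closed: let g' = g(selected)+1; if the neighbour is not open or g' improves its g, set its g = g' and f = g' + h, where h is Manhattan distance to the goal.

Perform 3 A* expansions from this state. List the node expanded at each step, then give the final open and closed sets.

order=[(2,1) → (2,0) → (3,0)]; open=[(1,1) g=2 f=7, (1,2) g=1 f=7, (2,3) g=1 f=7, (3,1) g=2 f=5, (3,2) g=1 f=5, (4,0) g=4 f=5]; closed=[(2,0), (2,1), (2,2), (3,0)]

step 1: expand (2,1) (f=5, h=4) → closed; open now [(1,1) g=2 f=7, (1,2) g=1 f=7, (2,0) g=2 f=5, (2,3) g=1 f=7, (3,1) g=2 f=5, (3,2) g=1 f=5]
step 2: expand (2,0) (f=5, h=3) → closed; open now [(1,1) g=2 f=7, (1,2) g=1 f=7, (2,3) g=1 f=7, (3,0) g=3 f=5, (3,1) g=2 f=5, (3,2) g=1 f=5]
step 3: expand (3,0) (f=5, h=2) → closed; open now [(1,1) g=2 f=7, (1,2) g=1 f=7, (2,3) g=1 f=7, (3,1) g=2 f=5, (3,2) g=1 f=5, (4,0) g=4 f=5]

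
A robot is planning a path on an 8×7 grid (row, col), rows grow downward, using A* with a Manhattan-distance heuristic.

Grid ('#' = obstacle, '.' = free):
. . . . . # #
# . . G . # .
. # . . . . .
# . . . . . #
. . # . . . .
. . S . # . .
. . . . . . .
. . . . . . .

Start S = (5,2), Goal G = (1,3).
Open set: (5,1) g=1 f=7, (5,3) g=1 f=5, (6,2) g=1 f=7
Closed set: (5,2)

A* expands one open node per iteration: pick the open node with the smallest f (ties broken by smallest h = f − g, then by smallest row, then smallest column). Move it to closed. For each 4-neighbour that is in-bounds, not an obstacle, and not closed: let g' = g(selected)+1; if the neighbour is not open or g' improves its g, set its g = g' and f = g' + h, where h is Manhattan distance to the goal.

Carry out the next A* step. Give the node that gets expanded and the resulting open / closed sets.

expanded=(5,3); open=[(4,3) g=2 f=5, (5,1) g=1 f=7, (6,2) g=1 f=7, (6,3) g=2 f=7]; closed=[(5,2), (5,3)]

step 1: expand (5,3) (f=5, h=4) → closed; open now [(4,3) g=2 f=5, (5,1) g=1 f=7, (6,2) g=1 f=7, (6,3) g=2 f=7]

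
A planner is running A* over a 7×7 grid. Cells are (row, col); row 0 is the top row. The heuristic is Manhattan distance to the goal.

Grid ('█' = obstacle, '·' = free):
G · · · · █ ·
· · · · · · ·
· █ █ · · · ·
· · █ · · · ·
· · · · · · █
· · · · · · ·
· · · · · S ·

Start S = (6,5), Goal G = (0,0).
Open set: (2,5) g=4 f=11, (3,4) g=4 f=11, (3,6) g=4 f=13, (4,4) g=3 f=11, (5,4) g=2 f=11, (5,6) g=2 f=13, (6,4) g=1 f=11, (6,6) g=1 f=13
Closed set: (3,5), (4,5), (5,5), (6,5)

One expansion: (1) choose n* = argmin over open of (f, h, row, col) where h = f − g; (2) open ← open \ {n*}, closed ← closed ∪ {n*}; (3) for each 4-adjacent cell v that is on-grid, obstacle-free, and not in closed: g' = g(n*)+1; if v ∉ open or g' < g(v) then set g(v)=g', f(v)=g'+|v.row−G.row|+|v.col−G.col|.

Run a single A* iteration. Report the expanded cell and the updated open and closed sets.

step 1: expand (2,5) (f=11, h=7) → closed; open now [(1,5) g=5 f=11, (2,4) g=5 f=11, (2,6) g=5 f=13, (3,4) g=4 f=11, (3,6) g=4 f=13, (4,4) g=3 f=11, (5,4) g=2 f=11, (5,6) g=2 f=13, (6,4) g=1 f=11, (6,6) g=1 f=13]

expanded=(2,5); open=[(1,5) g=5 f=11, (2,4) g=5 f=11, (2,6) g=5 f=13, (3,4) g=4 f=11, (3,6) g=4 f=13, (4,4) g=3 f=11, (5,4) g=2 f=11, (5,6) g=2 f=13, (6,4) g=1 f=11, (6,6) g=1 f=13]; closed=[(2,5), (3,5), (4,5), (5,5), (6,5)]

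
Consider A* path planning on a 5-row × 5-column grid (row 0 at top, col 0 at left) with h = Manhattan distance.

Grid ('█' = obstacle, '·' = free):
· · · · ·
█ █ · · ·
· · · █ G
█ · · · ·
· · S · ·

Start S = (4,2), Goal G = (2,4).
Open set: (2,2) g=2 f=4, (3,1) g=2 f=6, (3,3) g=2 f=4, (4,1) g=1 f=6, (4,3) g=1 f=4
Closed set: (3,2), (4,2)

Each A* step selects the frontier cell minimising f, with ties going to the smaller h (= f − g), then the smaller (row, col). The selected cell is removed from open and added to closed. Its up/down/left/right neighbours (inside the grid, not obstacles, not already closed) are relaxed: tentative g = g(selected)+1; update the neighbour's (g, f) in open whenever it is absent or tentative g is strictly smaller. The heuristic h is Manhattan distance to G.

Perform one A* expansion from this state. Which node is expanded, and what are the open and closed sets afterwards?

expanded=(2,2); open=[(1,2) g=3 f=6, (2,1) g=3 f=6, (3,1) g=2 f=6, (3,3) g=2 f=4, (4,1) g=1 f=6, (4,3) g=1 f=4]; closed=[(2,2), (3,2), (4,2)]

step 1: expand (2,2) (f=4, h=2) → closed; open now [(1,2) g=3 f=6, (2,1) g=3 f=6, (3,1) g=2 f=6, (3,3) g=2 f=4, (4,1) g=1 f=6, (4,3) g=1 f=4]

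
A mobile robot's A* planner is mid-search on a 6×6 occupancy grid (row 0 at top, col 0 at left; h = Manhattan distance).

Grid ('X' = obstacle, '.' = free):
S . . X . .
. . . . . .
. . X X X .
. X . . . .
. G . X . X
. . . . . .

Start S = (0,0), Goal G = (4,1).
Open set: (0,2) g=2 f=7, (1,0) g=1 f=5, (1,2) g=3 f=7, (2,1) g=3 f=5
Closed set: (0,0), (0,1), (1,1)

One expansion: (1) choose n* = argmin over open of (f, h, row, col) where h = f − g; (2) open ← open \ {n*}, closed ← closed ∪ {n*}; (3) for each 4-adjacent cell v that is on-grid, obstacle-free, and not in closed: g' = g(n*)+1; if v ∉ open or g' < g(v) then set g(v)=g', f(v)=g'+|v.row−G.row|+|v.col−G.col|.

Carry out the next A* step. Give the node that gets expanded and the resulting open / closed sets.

step 1: expand (2,1) (f=5, h=2) → closed; open now [(0,2) g=2 f=7, (1,0) g=1 f=5, (1,2) g=3 f=7, (2,0) g=4 f=7]

expanded=(2,1); open=[(0,2) g=2 f=7, (1,0) g=1 f=5, (1,2) g=3 f=7, (2,0) g=4 f=7]; closed=[(0,0), (0,1), (1,1), (2,1)]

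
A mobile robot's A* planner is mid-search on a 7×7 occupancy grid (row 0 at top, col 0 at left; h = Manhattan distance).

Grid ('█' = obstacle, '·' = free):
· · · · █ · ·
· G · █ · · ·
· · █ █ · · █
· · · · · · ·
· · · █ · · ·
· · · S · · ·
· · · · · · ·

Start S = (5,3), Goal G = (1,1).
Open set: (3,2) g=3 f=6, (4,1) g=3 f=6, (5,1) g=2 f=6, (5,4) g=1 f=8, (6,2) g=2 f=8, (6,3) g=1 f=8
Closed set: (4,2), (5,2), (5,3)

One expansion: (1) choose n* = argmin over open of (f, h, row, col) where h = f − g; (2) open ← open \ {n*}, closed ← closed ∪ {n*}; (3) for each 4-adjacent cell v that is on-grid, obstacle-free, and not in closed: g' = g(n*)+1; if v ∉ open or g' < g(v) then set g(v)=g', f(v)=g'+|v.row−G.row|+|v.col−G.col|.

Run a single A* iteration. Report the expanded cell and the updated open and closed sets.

expanded=(3,2); open=[(3,1) g=4 f=6, (3,3) g=4 f=8, (4,1) g=3 f=6, (5,1) g=2 f=6, (5,4) g=1 f=8, (6,2) g=2 f=8, (6,3) g=1 f=8]; closed=[(3,2), (4,2), (5,2), (5,3)]

step 1: expand (3,2) (f=6, h=3) → closed; open now [(3,1) g=4 f=6, (3,3) g=4 f=8, (4,1) g=3 f=6, (5,1) g=2 f=6, (5,4) g=1 f=8, (6,2) g=2 f=8, (6,3) g=1 f=8]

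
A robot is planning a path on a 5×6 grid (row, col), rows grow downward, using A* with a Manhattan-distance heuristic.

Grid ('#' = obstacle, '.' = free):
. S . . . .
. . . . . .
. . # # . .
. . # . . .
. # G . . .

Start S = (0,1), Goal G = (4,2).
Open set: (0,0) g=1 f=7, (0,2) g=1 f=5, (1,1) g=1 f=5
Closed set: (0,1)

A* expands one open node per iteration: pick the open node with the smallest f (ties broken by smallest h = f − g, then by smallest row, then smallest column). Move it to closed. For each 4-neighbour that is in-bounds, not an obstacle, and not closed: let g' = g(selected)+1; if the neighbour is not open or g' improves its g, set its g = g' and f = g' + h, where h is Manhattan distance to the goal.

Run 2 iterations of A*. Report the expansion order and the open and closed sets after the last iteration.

step 1: expand (0,2) (f=5, h=4) → closed; open now [(0,0) g=1 f=7, (0,3) g=2 f=7, (1,1) g=1 f=5, (1,2) g=2 f=5]
step 2: expand (1,2) (f=5, h=3) → closed; open now [(0,0) g=1 f=7, (0,3) g=2 f=7, (1,1) g=1 f=5, (1,3) g=3 f=7]

order=[(0,2) → (1,2)]; open=[(0,0) g=1 f=7, (0,3) g=2 f=7, (1,1) g=1 f=5, (1,3) g=3 f=7]; closed=[(0,1), (0,2), (1,2)]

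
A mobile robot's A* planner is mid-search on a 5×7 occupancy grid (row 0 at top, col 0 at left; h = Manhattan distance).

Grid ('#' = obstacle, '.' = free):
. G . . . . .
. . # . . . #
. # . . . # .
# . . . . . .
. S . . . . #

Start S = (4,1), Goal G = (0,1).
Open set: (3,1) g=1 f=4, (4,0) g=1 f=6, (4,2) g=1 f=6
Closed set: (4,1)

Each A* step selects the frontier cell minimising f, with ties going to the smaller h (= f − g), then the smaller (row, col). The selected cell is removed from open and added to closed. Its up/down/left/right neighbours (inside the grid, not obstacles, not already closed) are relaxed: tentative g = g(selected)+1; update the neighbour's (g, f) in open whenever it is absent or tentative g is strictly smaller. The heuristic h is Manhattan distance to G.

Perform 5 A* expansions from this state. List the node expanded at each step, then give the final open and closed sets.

order=[(3,1) → (3,2) → (2,2) → (4,0) → (4,2)]; open=[(2,3) g=4 f=8, (3,3) g=3 f=8, (4,3) g=2 f=8]; closed=[(2,2), (3,1), (3,2), (4,0), (4,1), (4,2)]

step 1: expand (3,1) (f=4, h=3) → closed; open now [(3,2) g=2 f=6, (4,0) g=1 f=6, (4,2) g=1 f=6]
step 2: expand (3,2) (f=6, h=4) → closed; open now [(2,2) g=3 f=6, (3,3) g=3 f=8, (4,0) g=1 f=6, (4,2) g=1 f=6]
step 3: expand (2,2) (f=6, h=3) → closed; open now [(2,3) g=4 f=8, (3,3) g=3 f=8, (4,0) g=1 f=6, (4,2) g=1 f=6]
step 4: expand (4,0) (f=6, h=5) → closed; open now [(2,3) g=4 f=8, (3,3) g=3 f=8, (4,2) g=1 f=6]
step 5: expand (4,2) (f=6, h=5) → closed; open now [(2,3) g=4 f=8, (3,3) g=3 f=8, (4,3) g=2 f=8]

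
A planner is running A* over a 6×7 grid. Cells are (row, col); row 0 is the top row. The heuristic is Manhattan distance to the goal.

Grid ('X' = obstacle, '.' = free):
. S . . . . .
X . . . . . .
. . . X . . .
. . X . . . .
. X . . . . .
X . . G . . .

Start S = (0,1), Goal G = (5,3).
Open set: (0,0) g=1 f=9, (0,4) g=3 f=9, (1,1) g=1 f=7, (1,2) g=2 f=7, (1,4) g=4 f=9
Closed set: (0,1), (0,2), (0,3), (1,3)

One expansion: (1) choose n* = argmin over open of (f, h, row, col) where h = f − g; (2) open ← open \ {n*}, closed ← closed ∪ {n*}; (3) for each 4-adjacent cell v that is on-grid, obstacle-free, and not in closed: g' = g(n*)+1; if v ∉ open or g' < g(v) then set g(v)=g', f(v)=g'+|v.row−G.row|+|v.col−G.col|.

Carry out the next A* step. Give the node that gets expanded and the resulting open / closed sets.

step 1: expand (1,2) (f=7, h=5) → closed; open now [(0,0) g=1 f=9, (0,4) g=3 f=9, (1,1) g=1 f=7, (1,4) g=4 f=9, (2,2) g=3 f=7]

expanded=(1,2); open=[(0,0) g=1 f=9, (0,4) g=3 f=9, (1,1) g=1 f=7, (1,4) g=4 f=9, (2,2) g=3 f=7]; closed=[(0,1), (0,2), (0,3), (1,2), (1,3)]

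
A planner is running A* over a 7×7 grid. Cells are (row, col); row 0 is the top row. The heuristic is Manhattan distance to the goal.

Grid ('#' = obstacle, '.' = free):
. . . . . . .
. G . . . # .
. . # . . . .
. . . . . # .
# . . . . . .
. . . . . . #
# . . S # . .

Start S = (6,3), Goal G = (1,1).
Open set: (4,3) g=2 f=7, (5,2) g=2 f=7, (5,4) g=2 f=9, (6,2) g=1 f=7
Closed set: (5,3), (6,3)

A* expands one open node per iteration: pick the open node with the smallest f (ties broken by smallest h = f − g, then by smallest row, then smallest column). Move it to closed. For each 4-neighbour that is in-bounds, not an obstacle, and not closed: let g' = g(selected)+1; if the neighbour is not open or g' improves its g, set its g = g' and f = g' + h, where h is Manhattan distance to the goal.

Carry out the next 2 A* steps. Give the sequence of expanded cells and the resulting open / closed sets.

order=[(4,3) → (3,3)]; open=[(2,3) g=4 f=7, (3,2) g=4 f=7, (3,4) g=4 f=9, (4,2) g=3 f=7, (4,4) g=3 f=9, (5,2) g=2 f=7, (5,4) g=2 f=9, (6,2) g=1 f=7]; closed=[(3,3), (4,3), (5,3), (6,3)]

step 1: expand (4,3) (f=7, h=5) → closed; open now [(3,3) g=3 f=7, (4,2) g=3 f=7, (4,4) g=3 f=9, (5,2) g=2 f=7, (5,4) g=2 f=9, (6,2) g=1 f=7]
step 2: expand (3,3) (f=7, h=4) → closed; open now [(2,3) g=4 f=7, (3,2) g=4 f=7, (3,4) g=4 f=9, (4,2) g=3 f=7, (4,4) g=3 f=9, (5,2) g=2 f=7, (5,4) g=2 f=9, (6,2) g=1 f=7]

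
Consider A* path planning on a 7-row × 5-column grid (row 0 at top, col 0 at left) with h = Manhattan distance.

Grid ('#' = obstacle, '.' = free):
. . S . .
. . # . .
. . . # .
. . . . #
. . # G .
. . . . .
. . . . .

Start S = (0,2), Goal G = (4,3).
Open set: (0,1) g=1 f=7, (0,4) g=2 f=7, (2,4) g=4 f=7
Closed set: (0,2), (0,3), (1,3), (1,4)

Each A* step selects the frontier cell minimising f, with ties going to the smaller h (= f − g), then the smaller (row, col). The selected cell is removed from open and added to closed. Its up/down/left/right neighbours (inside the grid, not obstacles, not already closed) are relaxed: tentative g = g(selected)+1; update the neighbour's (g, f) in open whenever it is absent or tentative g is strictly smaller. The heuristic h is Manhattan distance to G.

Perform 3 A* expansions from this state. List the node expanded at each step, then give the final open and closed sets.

step 1: expand (2,4) (f=7, h=3) → closed; open now [(0,1) g=1 f=7, (0,4) g=2 f=7]
step 2: expand (0,4) (f=7, h=5) → closed; open now [(0,1) g=1 f=7]
step 3: expand (0,1) (f=7, h=6) → closed; open now [(0,0) g=2 f=9, (1,1) g=2 f=7]

order=[(2,4) → (0,4) → (0,1)]; open=[(0,0) g=2 f=9, (1,1) g=2 f=7]; closed=[(0,1), (0,2), (0,3), (0,4), (1,3), (1,4), (2,4)]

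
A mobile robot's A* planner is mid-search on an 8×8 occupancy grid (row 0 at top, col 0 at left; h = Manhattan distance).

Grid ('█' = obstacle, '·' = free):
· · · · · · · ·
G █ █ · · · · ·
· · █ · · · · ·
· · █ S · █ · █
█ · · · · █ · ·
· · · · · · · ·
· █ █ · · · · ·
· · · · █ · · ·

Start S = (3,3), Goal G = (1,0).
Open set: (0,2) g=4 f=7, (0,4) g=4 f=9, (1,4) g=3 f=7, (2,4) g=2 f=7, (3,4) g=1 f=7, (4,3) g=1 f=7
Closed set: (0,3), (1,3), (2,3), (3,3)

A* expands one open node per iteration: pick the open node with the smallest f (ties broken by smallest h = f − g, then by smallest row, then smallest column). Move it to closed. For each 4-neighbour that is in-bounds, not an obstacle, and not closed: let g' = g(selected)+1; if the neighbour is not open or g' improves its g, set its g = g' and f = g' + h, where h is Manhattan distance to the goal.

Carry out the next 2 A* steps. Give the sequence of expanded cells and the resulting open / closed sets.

step 1: expand (0,2) (f=7, h=3) → closed; open now [(0,1) g=5 f=7, (0,4) g=4 f=9, (1,4) g=3 f=7, (2,4) g=2 f=7, (3,4) g=1 f=7, (4,3) g=1 f=7]
step 2: expand (0,1) (f=7, h=2) → closed; open now [(0,0) g=6 f=7, (0,4) g=4 f=9, (1,4) g=3 f=7, (2,4) g=2 f=7, (3,4) g=1 f=7, (4,3) g=1 f=7]

order=[(0,2) → (0,1)]; open=[(0,0) g=6 f=7, (0,4) g=4 f=9, (1,4) g=3 f=7, (2,4) g=2 f=7, (3,4) g=1 f=7, (4,3) g=1 f=7]; closed=[(0,1), (0,2), (0,3), (1,3), (2,3), (3,3)]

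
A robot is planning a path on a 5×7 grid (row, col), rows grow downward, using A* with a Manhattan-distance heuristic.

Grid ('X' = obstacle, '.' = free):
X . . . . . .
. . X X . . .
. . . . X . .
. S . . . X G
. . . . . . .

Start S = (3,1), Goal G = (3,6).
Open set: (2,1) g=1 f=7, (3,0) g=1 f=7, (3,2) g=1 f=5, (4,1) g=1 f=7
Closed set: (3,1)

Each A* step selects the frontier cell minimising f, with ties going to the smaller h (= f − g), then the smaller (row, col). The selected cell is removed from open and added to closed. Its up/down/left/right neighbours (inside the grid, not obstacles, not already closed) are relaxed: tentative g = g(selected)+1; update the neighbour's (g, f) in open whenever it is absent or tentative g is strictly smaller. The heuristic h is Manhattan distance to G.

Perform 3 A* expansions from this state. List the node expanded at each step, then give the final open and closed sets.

order=[(3,2) → (3,3) → (3,4)]; open=[(2,1) g=1 f=7, (2,2) g=2 f=7, (2,3) g=3 f=7, (3,0) g=1 f=7, (4,1) g=1 f=7, (4,2) g=2 f=7, (4,3) g=3 f=7, (4,4) g=4 f=7]; closed=[(3,1), (3,2), (3,3), (3,4)]

step 1: expand (3,2) (f=5, h=4) → closed; open now [(2,1) g=1 f=7, (2,2) g=2 f=7, (3,0) g=1 f=7, (3,3) g=2 f=5, (4,1) g=1 f=7, (4,2) g=2 f=7]
step 2: expand (3,3) (f=5, h=3) → closed; open now [(2,1) g=1 f=7, (2,2) g=2 f=7, (2,3) g=3 f=7, (3,0) g=1 f=7, (3,4) g=3 f=5, (4,1) g=1 f=7, (4,2) g=2 f=7, (4,3) g=3 f=7]
step 3: expand (3,4) (f=5, h=2) → closed; open now [(2,1) g=1 f=7, (2,2) g=2 f=7, (2,3) g=3 f=7, (3,0) g=1 f=7, (4,1) g=1 f=7, (4,2) g=2 f=7, (4,3) g=3 f=7, (4,4) g=4 f=7]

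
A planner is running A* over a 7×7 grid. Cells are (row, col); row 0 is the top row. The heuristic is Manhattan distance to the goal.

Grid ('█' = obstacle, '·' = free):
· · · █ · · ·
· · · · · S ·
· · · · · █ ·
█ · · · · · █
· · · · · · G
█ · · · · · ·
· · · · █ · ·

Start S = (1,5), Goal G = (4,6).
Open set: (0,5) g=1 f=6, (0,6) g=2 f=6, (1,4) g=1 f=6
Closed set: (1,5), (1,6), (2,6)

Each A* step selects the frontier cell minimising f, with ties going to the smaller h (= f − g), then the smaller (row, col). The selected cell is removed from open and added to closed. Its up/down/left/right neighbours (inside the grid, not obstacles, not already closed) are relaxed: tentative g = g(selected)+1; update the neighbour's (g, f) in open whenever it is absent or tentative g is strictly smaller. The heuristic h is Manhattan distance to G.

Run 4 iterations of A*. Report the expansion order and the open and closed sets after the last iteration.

step 1: expand (0,6) (f=6, h=4) → closed; open now [(0,5) g=1 f=6, (1,4) g=1 f=6]
step 2: expand (0,5) (f=6, h=5) → closed; open now [(0,4) g=2 f=8, (1,4) g=1 f=6]
step 3: expand (1,4) (f=6, h=5) → closed; open now [(0,4) g=2 f=8, (1,3) g=2 f=8, (2,4) g=2 f=6]
step 4: expand (2,4) (f=6, h=4) → closed; open now [(0,4) g=2 f=8, (1,3) g=2 f=8, (2,3) g=3 f=8, (3,4) g=3 f=6]

order=[(0,6) → (0,5) → (1,4) → (2,4)]; open=[(0,4) g=2 f=8, (1,3) g=2 f=8, (2,3) g=3 f=8, (3,4) g=3 f=6]; closed=[(0,5), (0,6), (1,4), (1,5), (1,6), (2,4), (2,6)]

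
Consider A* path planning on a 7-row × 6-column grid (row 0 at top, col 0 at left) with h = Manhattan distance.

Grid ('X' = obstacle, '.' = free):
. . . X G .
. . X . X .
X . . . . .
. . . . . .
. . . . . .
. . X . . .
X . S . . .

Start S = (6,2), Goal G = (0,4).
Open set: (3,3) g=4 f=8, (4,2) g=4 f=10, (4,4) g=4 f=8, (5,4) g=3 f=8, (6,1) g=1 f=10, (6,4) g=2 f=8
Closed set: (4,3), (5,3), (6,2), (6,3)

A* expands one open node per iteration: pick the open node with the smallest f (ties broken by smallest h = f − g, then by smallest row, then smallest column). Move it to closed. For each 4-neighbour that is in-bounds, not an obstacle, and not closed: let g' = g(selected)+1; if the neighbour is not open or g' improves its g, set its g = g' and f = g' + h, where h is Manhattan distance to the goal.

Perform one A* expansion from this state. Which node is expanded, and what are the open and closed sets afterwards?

step 1: expand (3,3) (f=8, h=4) → closed; open now [(2,3) g=5 f=8, (3,2) g=5 f=10, (3,4) g=5 f=8, (4,2) g=4 f=10, (4,4) g=4 f=8, (5,4) g=3 f=8, (6,1) g=1 f=10, (6,4) g=2 f=8]

expanded=(3,3); open=[(2,3) g=5 f=8, (3,2) g=5 f=10, (3,4) g=5 f=8, (4,2) g=4 f=10, (4,4) g=4 f=8, (5,4) g=3 f=8, (6,1) g=1 f=10, (6,4) g=2 f=8]; closed=[(3,3), (4,3), (5,3), (6,2), (6,3)]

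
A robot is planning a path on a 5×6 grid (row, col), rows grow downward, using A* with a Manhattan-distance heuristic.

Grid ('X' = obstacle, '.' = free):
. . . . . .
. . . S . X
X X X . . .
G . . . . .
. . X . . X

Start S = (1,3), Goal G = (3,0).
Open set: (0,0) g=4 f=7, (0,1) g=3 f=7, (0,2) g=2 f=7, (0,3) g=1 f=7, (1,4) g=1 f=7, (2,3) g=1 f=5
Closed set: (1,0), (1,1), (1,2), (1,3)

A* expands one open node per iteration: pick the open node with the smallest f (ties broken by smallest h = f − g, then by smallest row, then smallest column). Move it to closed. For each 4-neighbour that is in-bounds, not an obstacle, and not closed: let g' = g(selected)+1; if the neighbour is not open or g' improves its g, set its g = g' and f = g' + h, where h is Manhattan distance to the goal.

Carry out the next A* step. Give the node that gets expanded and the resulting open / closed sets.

expanded=(2,3); open=[(0,0) g=4 f=7, (0,1) g=3 f=7, (0,2) g=2 f=7, (0,3) g=1 f=7, (1,4) g=1 f=7, (2,4) g=2 f=7, (3,3) g=2 f=5]; closed=[(1,0), (1,1), (1,2), (1,3), (2,3)]

step 1: expand (2,3) (f=5, h=4) → closed; open now [(0,0) g=4 f=7, (0,1) g=3 f=7, (0,2) g=2 f=7, (0,3) g=1 f=7, (1,4) g=1 f=7, (2,4) g=2 f=7, (3,3) g=2 f=5]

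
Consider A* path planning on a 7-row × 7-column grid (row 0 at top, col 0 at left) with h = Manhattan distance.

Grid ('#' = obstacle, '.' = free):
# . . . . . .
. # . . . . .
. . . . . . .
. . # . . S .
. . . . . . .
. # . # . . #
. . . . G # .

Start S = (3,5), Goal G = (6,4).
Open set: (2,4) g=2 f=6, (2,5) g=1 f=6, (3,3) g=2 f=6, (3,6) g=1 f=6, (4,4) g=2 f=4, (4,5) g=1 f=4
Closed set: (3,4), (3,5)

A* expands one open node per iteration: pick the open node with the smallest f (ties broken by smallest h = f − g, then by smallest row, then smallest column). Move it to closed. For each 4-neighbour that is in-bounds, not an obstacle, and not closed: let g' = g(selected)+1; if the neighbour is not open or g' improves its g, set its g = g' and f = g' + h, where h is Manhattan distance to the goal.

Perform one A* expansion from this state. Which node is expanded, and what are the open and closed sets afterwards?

expanded=(4,4); open=[(2,4) g=2 f=6, (2,5) g=1 f=6, (3,3) g=2 f=6, (3,6) g=1 f=6, (4,3) g=3 f=6, (4,5) g=1 f=4, (5,4) g=3 f=4]; closed=[(3,4), (3,5), (4,4)]

step 1: expand (4,4) (f=4, h=2) → closed; open now [(2,4) g=2 f=6, (2,5) g=1 f=6, (3,3) g=2 f=6, (3,6) g=1 f=6, (4,3) g=3 f=6, (4,5) g=1 f=4, (5,4) g=3 f=4]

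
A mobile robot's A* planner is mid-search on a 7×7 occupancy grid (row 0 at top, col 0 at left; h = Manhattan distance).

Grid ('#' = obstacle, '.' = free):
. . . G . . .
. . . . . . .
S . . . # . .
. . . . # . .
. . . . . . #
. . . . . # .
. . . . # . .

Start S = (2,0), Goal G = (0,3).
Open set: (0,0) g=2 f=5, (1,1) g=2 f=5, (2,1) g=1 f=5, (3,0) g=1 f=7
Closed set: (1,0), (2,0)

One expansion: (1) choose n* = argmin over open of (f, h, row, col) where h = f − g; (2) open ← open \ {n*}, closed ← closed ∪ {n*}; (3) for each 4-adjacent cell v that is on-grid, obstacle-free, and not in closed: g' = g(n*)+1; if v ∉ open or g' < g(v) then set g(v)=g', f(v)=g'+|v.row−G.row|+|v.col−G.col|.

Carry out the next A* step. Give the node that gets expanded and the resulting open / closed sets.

step 1: expand (0,0) (f=5, h=3) → closed; open now [(0,1) g=3 f=5, (1,1) g=2 f=5, (2,1) g=1 f=5, (3,0) g=1 f=7]

expanded=(0,0); open=[(0,1) g=3 f=5, (1,1) g=2 f=5, (2,1) g=1 f=5, (3,0) g=1 f=7]; closed=[(0,0), (1,0), (2,0)]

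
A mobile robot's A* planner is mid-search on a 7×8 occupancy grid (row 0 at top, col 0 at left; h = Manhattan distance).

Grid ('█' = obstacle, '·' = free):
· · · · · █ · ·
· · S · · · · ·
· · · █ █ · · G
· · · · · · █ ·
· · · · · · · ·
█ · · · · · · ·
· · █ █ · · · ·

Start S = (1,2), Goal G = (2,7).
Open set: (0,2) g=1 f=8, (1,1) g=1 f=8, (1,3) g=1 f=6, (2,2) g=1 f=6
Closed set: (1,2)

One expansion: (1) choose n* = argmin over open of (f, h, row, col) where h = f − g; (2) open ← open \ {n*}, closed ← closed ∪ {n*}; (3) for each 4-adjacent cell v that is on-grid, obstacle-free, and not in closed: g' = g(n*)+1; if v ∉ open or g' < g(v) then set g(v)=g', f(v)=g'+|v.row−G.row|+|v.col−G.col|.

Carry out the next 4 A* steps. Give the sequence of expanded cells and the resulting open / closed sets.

step 1: expand (1,3) (f=6, h=5) → closed; open now [(0,2) g=1 f=8, (0,3) g=2 f=8, (1,1) g=1 f=8, (1,4) g=2 f=6, (2,2) g=1 f=6]
step 2: expand (1,4) (f=6, h=4) → closed; open now [(0,2) g=1 f=8, (0,3) g=2 f=8, (0,4) g=3 f=8, (1,1) g=1 f=8, (1,5) g=3 f=6, (2,2) g=1 f=6]
step 3: expand (1,5) (f=6, h=3) → closed; open now [(0,2) g=1 f=8, (0,3) g=2 f=8, (0,4) g=3 f=8, (1,1) g=1 f=8, (1,6) g=4 f=6, (2,2) g=1 f=6, (2,5) g=4 f=6]
step 4: expand (1,6) (f=6, h=2) → closed; open now [(0,2) g=1 f=8, (0,3) g=2 f=8, (0,4) g=3 f=8, (0,6) g=5 f=8, (1,1) g=1 f=8, (1,7) g=5 f=6, (2,2) g=1 f=6, (2,5) g=4 f=6, (2,6) g=5 f=6]

order=[(1,3) → (1,4) → (1,5) → (1,6)]; open=[(0,2) g=1 f=8, (0,3) g=2 f=8, (0,4) g=3 f=8, (0,6) g=5 f=8, (1,1) g=1 f=8, (1,7) g=5 f=6, (2,2) g=1 f=6, (2,5) g=4 f=6, (2,6) g=5 f=6]; closed=[(1,2), (1,3), (1,4), (1,5), (1,6)]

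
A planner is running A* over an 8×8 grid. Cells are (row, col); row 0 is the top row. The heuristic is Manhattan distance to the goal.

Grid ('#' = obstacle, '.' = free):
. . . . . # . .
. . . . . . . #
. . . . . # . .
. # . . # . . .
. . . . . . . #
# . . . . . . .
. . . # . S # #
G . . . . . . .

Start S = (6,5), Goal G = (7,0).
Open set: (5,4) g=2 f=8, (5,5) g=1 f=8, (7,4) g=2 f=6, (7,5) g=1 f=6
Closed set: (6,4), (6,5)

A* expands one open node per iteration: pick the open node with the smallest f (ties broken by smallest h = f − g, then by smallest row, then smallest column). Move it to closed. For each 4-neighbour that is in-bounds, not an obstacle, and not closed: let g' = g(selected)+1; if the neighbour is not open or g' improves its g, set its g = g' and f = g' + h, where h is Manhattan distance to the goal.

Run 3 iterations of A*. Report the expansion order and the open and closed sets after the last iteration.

order=[(7,4) → (7,3) → (7,2)]; open=[(5,4) g=2 f=8, (5,5) g=1 f=8, (6,2) g=5 f=8, (7,1) g=5 f=6, (7,5) g=1 f=6]; closed=[(6,4), (6,5), (7,2), (7,3), (7,4)]

step 1: expand (7,4) (f=6, h=4) → closed; open now [(5,4) g=2 f=8, (5,5) g=1 f=8, (7,3) g=3 f=6, (7,5) g=1 f=6]
step 2: expand (7,3) (f=6, h=3) → closed; open now [(5,4) g=2 f=8, (5,5) g=1 f=8, (7,2) g=4 f=6, (7,5) g=1 f=6]
step 3: expand (7,2) (f=6, h=2) → closed; open now [(5,4) g=2 f=8, (5,5) g=1 f=8, (6,2) g=5 f=8, (7,1) g=5 f=6, (7,5) g=1 f=6]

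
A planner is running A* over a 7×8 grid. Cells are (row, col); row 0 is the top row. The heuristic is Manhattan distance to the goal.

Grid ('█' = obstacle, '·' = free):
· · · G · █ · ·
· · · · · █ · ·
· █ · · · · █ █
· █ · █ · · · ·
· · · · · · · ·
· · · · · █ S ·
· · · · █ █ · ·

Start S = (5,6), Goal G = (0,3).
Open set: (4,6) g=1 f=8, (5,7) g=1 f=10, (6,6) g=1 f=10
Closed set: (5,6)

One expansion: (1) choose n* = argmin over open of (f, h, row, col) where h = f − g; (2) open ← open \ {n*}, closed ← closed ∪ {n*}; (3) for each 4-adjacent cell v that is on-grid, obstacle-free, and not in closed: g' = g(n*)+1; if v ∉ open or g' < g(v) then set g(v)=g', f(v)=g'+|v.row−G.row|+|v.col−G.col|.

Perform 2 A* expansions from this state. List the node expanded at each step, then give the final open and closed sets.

step 1: expand (4,6) (f=8, h=7) → closed; open now [(3,6) g=2 f=8, (4,5) g=2 f=8, (4,7) g=2 f=10, (5,7) g=1 f=10, (6,6) g=1 f=10]
step 2: expand (3,6) (f=8, h=6) → closed; open now [(3,5) g=3 f=8, (3,7) g=3 f=10, (4,5) g=2 f=8, (4,7) g=2 f=10, (5,7) g=1 f=10, (6,6) g=1 f=10]

order=[(4,6) → (3,6)]; open=[(3,5) g=3 f=8, (3,7) g=3 f=10, (4,5) g=2 f=8, (4,7) g=2 f=10, (5,7) g=1 f=10, (6,6) g=1 f=10]; closed=[(3,6), (4,6), (5,6)]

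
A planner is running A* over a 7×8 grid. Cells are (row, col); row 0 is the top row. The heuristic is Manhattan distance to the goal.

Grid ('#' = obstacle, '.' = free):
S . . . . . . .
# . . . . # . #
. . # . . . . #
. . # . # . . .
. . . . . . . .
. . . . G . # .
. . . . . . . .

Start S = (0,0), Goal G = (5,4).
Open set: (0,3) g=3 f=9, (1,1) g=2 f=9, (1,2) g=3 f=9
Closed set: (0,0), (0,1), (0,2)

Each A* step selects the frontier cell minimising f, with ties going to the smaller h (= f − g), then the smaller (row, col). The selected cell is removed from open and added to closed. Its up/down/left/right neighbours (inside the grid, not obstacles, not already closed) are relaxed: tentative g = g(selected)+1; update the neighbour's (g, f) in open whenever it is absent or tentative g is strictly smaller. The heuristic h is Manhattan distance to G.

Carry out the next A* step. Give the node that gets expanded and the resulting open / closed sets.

expanded=(0,3); open=[(0,4) g=4 f=9, (1,1) g=2 f=9, (1,2) g=3 f=9, (1,3) g=4 f=9]; closed=[(0,0), (0,1), (0,2), (0,3)]

step 1: expand (0,3) (f=9, h=6) → closed; open now [(0,4) g=4 f=9, (1,1) g=2 f=9, (1,2) g=3 f=9, (1,3) g=4 f=9]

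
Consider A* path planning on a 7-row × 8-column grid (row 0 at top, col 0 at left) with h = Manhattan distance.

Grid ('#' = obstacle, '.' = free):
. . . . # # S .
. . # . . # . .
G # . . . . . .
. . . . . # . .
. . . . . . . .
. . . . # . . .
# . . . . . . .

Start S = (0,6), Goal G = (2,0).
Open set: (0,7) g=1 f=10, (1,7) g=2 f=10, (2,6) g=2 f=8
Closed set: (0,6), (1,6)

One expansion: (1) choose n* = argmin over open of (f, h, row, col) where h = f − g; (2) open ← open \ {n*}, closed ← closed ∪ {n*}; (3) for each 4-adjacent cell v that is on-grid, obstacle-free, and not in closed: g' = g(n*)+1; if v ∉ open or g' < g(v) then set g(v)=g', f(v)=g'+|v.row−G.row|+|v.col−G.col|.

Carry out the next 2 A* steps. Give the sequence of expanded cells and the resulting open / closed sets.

order=[(2,6) → (2,5)]; open=[(0,7) g=1 f=10, (1,7) g=2 f=10, (2,4) g=4 f=8, (2,7) g=3 f=10, (3,6) g=3 f=10]; closed=[(0,6), (1,6), (2,5), (2,6)]

step 1: expand (2,6) (f=8, h=6) → closed; open now [(0,7) g=1 f=10, (1,7) g=2 f=10, (2,5) g=3 f=8, (2,7) g=3 f=10, (3,6) g=3 f=10]
step 2: expand (2,5) (f=8, h=5) → closed; open now [(0,7) g=1 f=10, (1,7) g=2 f=10, (2,4) g=4 f=8, (2,7) g=3 f=10, (3,6) g=3 f=10]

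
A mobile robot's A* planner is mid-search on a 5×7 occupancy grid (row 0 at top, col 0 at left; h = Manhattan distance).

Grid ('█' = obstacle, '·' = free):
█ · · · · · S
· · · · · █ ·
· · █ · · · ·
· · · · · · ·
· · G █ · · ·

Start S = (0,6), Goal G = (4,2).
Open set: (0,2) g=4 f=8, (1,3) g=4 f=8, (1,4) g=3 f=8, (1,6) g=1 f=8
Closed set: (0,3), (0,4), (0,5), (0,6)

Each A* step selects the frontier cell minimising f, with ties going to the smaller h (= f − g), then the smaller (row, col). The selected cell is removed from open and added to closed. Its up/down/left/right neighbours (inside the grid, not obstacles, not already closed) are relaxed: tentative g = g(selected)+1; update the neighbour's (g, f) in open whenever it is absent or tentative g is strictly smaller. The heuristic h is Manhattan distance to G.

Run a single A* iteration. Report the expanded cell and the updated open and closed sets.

step 1: expand (0,2) (f=8, h=4) → closed; open now [(0,1) g=5 f=10, (1,2) g=5 f=8, (1,3) g=4 f=8, (1,4) g=3 f=8, (1,6) g=1 f=8]

expanded=(0,2); open=[(0,1) g=5 f=10, (1,2) g=5 f=8, (1,3) g=4 f=8, (1,4) g=3 f=8, (1,6) g=1 f=8]; closed=[(0,2), (0,3), (0,4), (0,5), (0,6)]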